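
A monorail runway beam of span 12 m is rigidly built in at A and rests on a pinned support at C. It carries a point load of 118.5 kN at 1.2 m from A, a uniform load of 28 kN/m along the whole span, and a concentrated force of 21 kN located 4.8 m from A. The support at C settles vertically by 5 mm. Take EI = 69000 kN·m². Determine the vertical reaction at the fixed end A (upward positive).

Choose R_C as the redundant. The primary structure is the cantilever fixed at A.
Free-end deflection of the primary structure under the applied loading (downward +):
  point load 118.5 at a = 1.2: Pa²(3L − a)/(6EI) = 989.7/EI
  UDL 28: wL⁴/(8EI) = 72576/EI
  point load 21 at a = 4.8: Pa²(3L − a)/(6EI) = 2516/EI
  δ_0 = 76082/EI
Flexibility coefficient — unit upward force at C: δ_{CC} = L³/(3EI) = 576/EI.
With EI = 69000 kN·m²: δ_0 = 1.1026 m and δ_{CC} = 0.008348 m/kN.
Compatibility — the beam at C must follow the support down by 0.005 m: δ_0 − R_C·δ_{CC} = 0.005, so R_C = (1.1026 − 0.005)/0.008348 = 131.5 kN.
Vertical equilibrium: R_A = ΣP − R_C = 475.5 − 131.5 = 344 kN.

R_A = 344 kN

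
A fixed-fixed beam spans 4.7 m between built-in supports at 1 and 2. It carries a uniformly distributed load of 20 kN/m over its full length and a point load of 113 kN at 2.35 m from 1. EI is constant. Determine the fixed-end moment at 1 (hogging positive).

Take the two fixed-end moments M_1, M_2 as redundants; the released structure is the simple span 12.
End rotations of the released simple span under the applied load (×1/EI):
  at 1: UDL 20: wL³/(24EI) = 86.52/EI
  at 2: UDL 20: wL³/(24EI) = 86.52/EI
  at 1: point load 113 at a = 2.35: Pab(L + b)/(6LEI) = 156/EI
  at 2: point load 113 at a = 2.35: Pab(L + a)/(6LEI) = 156/EI
  θ_10 = 242.5/EI,  θ_20 = 242.5/EI
Flexibility coefficients: a unit moment at one end gives L/(3EI) there and L/(6EI) at the far end, so f₁₁ = f₂₂ = 1.567/EI and f₁₂ = f₂₁ = 0.7833/EI.
Compatibility — zero rotation at each built-in end:
  1.567 M_1 + 0.7833 M_2 = 242.5
  0.7833 M_1 + 1.567 M_2 = 242.5
Solving the pair gives M_1 = 103.2 kN·m and M_2 = 103.2 kN·m (hogging).

M_1 = 103.2 kN·m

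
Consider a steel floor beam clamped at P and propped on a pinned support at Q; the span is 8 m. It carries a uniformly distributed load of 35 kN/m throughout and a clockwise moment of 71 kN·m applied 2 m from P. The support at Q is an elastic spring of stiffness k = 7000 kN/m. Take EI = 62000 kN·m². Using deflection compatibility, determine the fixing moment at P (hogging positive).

Choose R_Q as the redundant. The primary structure is the cantilever fixed at P.
Free-end deflection of the primary structure under the applied loading (downward +):
  UDL 35: wL⁴/(8EI) = 17920/EI
  clockwise couple 71 at a = 2: M₀a(2L − a)/(2EI) = 994/EI
  δ_0 = 18914/EI
Flexibility coefficient — unit upward force at Q: δ_{QQ} = L³/(3EI) = 170.7/EI.
With EI = 62000 kN·m²: δ_0 = 0.30506 m and δ_{QQ} = 0.002753 m/kN.
Compatibility — the spring shortens by R_Q/k under the reaction it provides: δ_0 − R_Q·δ_{QQ} = R_Q/k. With 1/k = 0.000143 m/kN, R_Q = δ_0 / (δ_{QQ} + 1/k) = 0.30506 / (0.002753 + 0.000143) = 105.4 kN.
Moment equilibrium about P: M_P = Σ(load moments about P) − R_Q·L = 1191 − 105.4×8 = 348.1 kN·m.

M_P = 348.1 kN·m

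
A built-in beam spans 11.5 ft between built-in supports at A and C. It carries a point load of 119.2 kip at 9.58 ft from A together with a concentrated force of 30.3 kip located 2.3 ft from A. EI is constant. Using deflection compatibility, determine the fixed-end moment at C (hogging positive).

Release both end moments; the primary structure is a simply-supported span AC with redundants M_A and M_C.
On the primary (simply-supported) span, the end slopes from the loading are:
  at A: point load 119.2 at a = 9.58: Pab(L + b)/(6LEI) = 426.4/EI
  at C: point load 119.2 at a = 9.58: Pab(L + a)/(6LEI) = 669.8/EI
  at A: point load 30.3 at a = 2.3: Pab(L + b)/(6LEI) = 192.3/EI
  at C: point load 30.3 at a = 2.3: Pab(L + a)/(6LEI) = 128.2/EI
  θ_A0 = 618.8/EI,  θ_C0 = 798.1/EI
Flexibility coefficients: a unit moment at one end gives L/(3EI) there and L/(6EI) at the far end, so f₁₁ = f₂₂ = 3.833/EI and f₁₂ = f₂₁ = 1.917/EI.
Compatibility — zero rotation at each built-in end:
  3.833 M_A + 1.917 M_C = 618.8
  1.917 M_A + 3.833 M_C = 798.1
Solving the pair gives M_A = 76.43 kip·ft and M_C = 170 kip·ft (hogging).

M_C = 170 kip·ft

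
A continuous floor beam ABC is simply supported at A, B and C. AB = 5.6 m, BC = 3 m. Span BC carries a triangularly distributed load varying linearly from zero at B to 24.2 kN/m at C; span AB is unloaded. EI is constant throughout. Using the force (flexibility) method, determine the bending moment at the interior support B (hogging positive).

M_B = 4.432 kN·m

Release continuity at B by inserting a hinge; the redundant is the internal moment M_B. The primary structure is two simply-supported spans AB and BC.
Discontinuity in slope at B on the released structure — sum the simple-span end rotations:
  span BC: triangular load, peak 24.2: 7w₀L³/(360EI) = 12.71/EI
  relative rotation θ_0 = (0 + 12.71)/EI = 12.71/EI
A unit hogging moment at B produces rotation L₁/(3EI) + L₂/(3EI) = 2.867/EI.
Slope continuity at B: θ_0 = M_B·2.867/EI, so M_B = 12.71/2.867 = 4.432 kN·m (hogging).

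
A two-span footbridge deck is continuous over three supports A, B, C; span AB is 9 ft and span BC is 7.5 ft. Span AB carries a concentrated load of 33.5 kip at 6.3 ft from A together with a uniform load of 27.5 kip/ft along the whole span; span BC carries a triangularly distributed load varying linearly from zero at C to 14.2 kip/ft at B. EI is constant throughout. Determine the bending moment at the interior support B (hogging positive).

M_B = 205.4 kip·ft

Insert a hinge at B; M_B is the redundant, and each span becomes simply supported.
Rotations at B on the released spans (each span's end-slope, ×1/EI):
  span AB: point load 33.5 at a = 6.3: Pab(L + a)/(6LEI) = 161.5/EI
  span AB: UDL 27.5: wL³/(24EI) = 835.3/EI
  span BC: triangular load, peak 14.2: w₀L³/(45EI) = 133.1/EI
  relative rotation θ_0 = (996.8 + 133.1)/EI = 1130/EI
A unit hogging moment at B produces rotation L₁/(3EI) + L₂/(3EI) = 5.5/EI.
Slope continuity at B: θ_0 = M_B·5.5/EI, so M_B = 1130/5.5 = 205.4 kip·ft (hogging).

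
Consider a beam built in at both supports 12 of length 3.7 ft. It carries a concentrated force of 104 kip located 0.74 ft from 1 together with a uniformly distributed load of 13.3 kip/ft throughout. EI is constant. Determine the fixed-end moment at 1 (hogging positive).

M_1 = 64.43 kip·ft

Release both end moments; the primary structure is a simply-supported span 12 with redundants M_1 and M_2.
Simple-span end rotations at 1 and 2 under the given loads:
  at 1: point load 104 at a = 0.74: Pab(L + b)/(6LEI) = 68.34/EI
  at 2: point load 104 at a = 0.74: Pab(L + a)/(6LEI) = 45.56/EI
  at 1: UDL 13.3: wL³/(24EI) = 28.07/EI
  at 2: UDL 13.3: wL³/(24EI) = 28.07/EI
  θ_10 = 96.41/EI,  θ_20 = 73.63/EI
Flexibility coefficients: a unit moment at one end gives L/(3EI) there and L/(6EI) at the far end, so f₁₁ = f₂₂ = 1.233/EI and f₁₂ = f₂₁ = 0.6167/EI.
Compatibility — zero rotation at each built-in end:
  1.233 M_1 + 0.6167 M_2 = 96.41
  0.6167 M_1 + 1.233 M_2 = 73.63
Solving the pair gives M_1 = 64.43 kip·ft and M_2 = 27.49 kip·ft (hogging).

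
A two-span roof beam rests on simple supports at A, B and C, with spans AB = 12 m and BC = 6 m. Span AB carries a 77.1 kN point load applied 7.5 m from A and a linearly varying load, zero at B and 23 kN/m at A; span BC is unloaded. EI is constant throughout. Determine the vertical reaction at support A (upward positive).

R_A = 100.4 kN

Release continuity at B by inserting a hinge; the redundant is the internal moment M_B. The primary structure is two simply-supported spans AB and BC.
Discontinuity in slope at B on the released structure — sum the simple-span end rotations:
  span AB: point load 77.1 at a = 7.5: Pab(L + a)/(6LEI) = 704.7/EI
  span AB: triangular load, peak 23: 7w₀L³/(360EI) = 772.8/EI
  relative rotation θ_0 = (1478 + 0)/EI = 1478/EI
A unit hogging moment at B produces rotation L₁/(3EI) + L₂/(3EI) = 6/EI.
Compatibility: M_B·(L₁+L₂)/(3EI) = θ_0, giving M_B = 246.3 kN·m (hogging).
Span AB, ΣM about A with M_B applied at B: R_B^{AB}·12 = 1130 + 246.3, so R_B^{AB} = 114.7 kN and R_A = 215.1 − 114.7 = 100.4 kN.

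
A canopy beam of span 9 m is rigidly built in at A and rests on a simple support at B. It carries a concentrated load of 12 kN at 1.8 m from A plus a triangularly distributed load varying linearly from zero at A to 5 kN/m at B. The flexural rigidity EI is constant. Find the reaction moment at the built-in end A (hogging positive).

M_A = 39.18 kN·m

Remove the prop at B; the released (primary) structure is a cantilever built in at A.
Downward deflection at the released point B due to the loads:
  point load 12 at a = 1.8: Pa²(3L − a)/(6EI) = 163.3/EI
  triangular load, peak 5 at the free end: 11w₀L⁴/(120EI) = 3007/EI
  δ_0 = 3170/EI
Tip deflection under a unit load at B: L³/(3EI) = 243/EI.
The prop prevents deflection at B: R_B = δ_0/δ_{BB} = 3170/243 = 13.05 kN.
Moment equilibrium about A: M_A = Σ(load moments about A) − R_B·L = 156.6 − 13.05×9 = 39.18 kN·m.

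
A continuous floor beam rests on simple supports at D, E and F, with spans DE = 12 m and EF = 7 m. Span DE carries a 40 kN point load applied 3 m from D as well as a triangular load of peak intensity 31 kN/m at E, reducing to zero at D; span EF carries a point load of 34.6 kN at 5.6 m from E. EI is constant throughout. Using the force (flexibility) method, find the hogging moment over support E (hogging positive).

Take M_E as the redundant. Released structure: two simple spans DE and EF with a hinge at E.
End slopes at the hinge E, treating each span as simply supported:
  span DE: point load 40 at a = 3: Pab(L + a)/(6LEI) = 225/EI
  span DE: triangular load, peak 31: w₀L³/(45EI) = 1190/EI
  span EF: point load 34.6 at a = 5.6: Pab(L + b)/(6LEI) = 54.25/EI
  relative rotation θ_0 = (1415 + 54.25)/EI = 1470/EI
A unit hogging moment at E produces rotation L₁/(3EI) + L₂/(3EI) = 6.333/EI.
Compatibility: M_E·(L₁+L₂)/(3EI) = θ_0, giving M_E = 232.1 kN·m (hogging).

M_E = 232.1 kN·m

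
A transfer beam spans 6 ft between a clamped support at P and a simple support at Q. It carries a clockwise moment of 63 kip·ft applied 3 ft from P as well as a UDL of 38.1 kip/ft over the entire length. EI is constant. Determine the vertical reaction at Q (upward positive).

Take the reaction at Q as the redundant and release it; the primary structure is a cantilever fixed at P.
Primary-structure tip deflection at Q by superposition:
  clockwise couple 63 at a = 3: M₀a(2L − a)/(2EI) = 850.5/EI
  UDL 38.1: wL⁴/(8EI) = 6172/EI
  δ_0 = 7023/EI
Tip deflection under a unit load at Q: L³/(3EI) = 72/EI.
The prop prevents deflection at Q: R_Q = δ_0/δ_{QQ} = 7023/72 = 97.54 kip.

R_Q = 97.54 kip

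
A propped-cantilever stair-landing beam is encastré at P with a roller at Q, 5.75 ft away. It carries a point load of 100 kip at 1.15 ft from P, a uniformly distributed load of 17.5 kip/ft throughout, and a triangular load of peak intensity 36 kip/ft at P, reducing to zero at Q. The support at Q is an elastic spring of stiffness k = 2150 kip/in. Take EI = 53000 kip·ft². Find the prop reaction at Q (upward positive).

Take the reaction at Q as the redundant and release it; the primary structure is a cantilever fixed at P.
Primary-structure tip deflection at Q by superposition:
  point load 100 at a = 1.15: Pa²(3L − a)/(6EI) = 354.9/EI
  UDL 17.5: wL⁴/(8EI) = 2391/EI
  triangular load, peak 36 at the fixed end: w₀L⁴/(30EI) = 1312/EI
  δ_0 = 4058/EI
Tip deflection under a unit load at Q: L³/(3EI) = 63.37/EI.
With EI = 53000 kip·ft²: δ_0 = 0.076563 ft and δ_{QQ} = 0.001196 ft/kip.
Compatibility — the spring shortens by R_Q/k under the reaction it provides: δ_0 − R_Q·δ_{QQ} = R_Q/k. With 1/k = 1/(2150×12) ft/kip = 0.000039 ft/kip, R_Q = δ_0 / (δ_{QQ} + 1/k) = 0.076563 / (0.001196 + 0.000039) = 62.02 kip.

R_Q = 62.02 kip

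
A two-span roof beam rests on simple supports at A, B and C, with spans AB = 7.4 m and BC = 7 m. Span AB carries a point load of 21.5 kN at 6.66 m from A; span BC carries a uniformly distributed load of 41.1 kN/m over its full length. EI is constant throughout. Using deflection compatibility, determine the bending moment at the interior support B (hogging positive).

M_B = 129.4 kN·m

Release continuity at B by inserting a hinge; the redundant is the internal moment M_B. The primary structure is two simply-supported spans AB and BC.
End slopes at the hinge B, treating each span as simply supported:
  span AB: point load 21.5 at a = 6.66: Pab(L + a)/(6LEI) = 33.55/EI
  span BC: UDL 41.1: wL³/(24EI) = 587.4/EI
  relative rotation θ_0 = (33.55 + 587.4)/EI = 620.9/EI
A unit hogging moment at B produces rotation L₁/(3EI) + L₂/(3EI) = 4.8/EI.
Slope continuity at B: θ_0 = M_B·4.8/EI, so M_B = 620.9/4.8 = 129.4 kN·m (hogging).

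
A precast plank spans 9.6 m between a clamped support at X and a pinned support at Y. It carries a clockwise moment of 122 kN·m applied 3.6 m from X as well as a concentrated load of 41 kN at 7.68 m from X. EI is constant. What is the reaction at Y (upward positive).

R_Y = 40.48 kN

Release the roller at Y. Primary structure: cantilever fixed at X.
Free-end deflection of the primary structure under the applied loading (downward +):
  clockwise couple 122 at a = 3.6: M₀a(2L − a)/(2EI) = 3426/EI
  point load 41 at a = 7.68: Pa²(3L − a)/(6EI) = 8512/EI
  δ_0 = 11938/EI
Tip deflection under a unit load at Y: L³/(3EI) = 294.9/EI.
The prop prevents deflection at Y: R_Y = δ_0/δ_{YY} = 11938/294.9 = 40.48 kN.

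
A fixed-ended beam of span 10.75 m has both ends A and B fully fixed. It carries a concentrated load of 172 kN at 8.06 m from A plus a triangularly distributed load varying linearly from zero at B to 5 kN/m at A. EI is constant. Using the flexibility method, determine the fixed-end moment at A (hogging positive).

M_A = 115.7 kN·m

Release both end moments; the primary structure is a simply-supported span AB with redundants M_A and M_B.
Simple-span end rotations at A and B under the given loads:
  at A: point load 172 at a = 8.06: Pab(L + b)/(6LEI) = 777.1/EI
  at B: point load 172 at a = 8.06: Pab(L + a)/(6LEI) = 1088/EI
  at A: triangular load, peak 5: w₀L³/(45EI) = 138/EI
  at B: triangular load, peak 5: 7w₀L³/(360EI) = 120.8/EI
  θ_A0 = 915.1/EI,  θ_B0 = 1208/EI
Flexibility coefficients: a unit moment at one end gives L/(3EI) there and L/(6EI) at the far end, so f₁₁ = f₂₂ = 3.583/EI and f₁₂ = f₂₁ = 1.792/EI.
Compatibility — zero rotation at each built-in end:
  3.583 M_A + 1.792 M_B = 915.1
  1.792 M_A + 3.583 M_B = 1208
Solving the pair gives M_A = 115.7 kN·m and M_B = 279.4 kN·m (hogging).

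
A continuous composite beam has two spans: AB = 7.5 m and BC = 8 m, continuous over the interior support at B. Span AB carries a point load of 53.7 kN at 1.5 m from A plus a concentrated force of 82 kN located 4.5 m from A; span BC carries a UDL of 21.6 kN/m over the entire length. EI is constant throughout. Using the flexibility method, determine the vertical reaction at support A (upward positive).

R_A = 53.76 kN

Take M_B as the redundant. Released structure: two simple spans AB and BC with a hinge at B.
Discontinuity in slope at B on the released structure — sum the simple-span end rotations:
  span AB: point load 53.7 at a = 1.5: Pab(L + a)/(6LEI) = 96.66/EI
  span AB: point load 82 at a = 4.5: Pab(L + a)/(6LEI) = 295.2/EI
  span BC: UDL 21.6: wL³/(24EI) = 460.8/EI
  relative rotation θ_0 = (391.9 + 460.8)/EI = 852.7/EI
A unit hogging moment at B produces rotation L₁/(3EI) + L₂/(3EI) = 5.167/EI.
Slope continuity at B: θ_0 = M_B·5.167/EI, so M_B = 852.7/5.167 = 165 kN·m (hogging).
Span AB, ΣM about A with M_B applied at B: R_B^{AB}·7.5 = 449.6 + 165, so R_B^{AB} = 81.94 kN and R_A = 135.7 − 81.94 = 53.76 kN.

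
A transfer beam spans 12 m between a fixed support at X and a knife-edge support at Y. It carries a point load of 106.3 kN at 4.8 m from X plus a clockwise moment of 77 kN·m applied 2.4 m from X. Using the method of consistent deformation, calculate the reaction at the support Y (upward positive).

Remove the prop at Y; the released (primary) structure is a cantilever built in at X.
Primary-structure tip deflection at Y by superposition:
  point load 106.3 at a = 4.8: Pa²(3L − a)/(6EI) = 12736/EI
  clockwise couple 77 at a = 2.4: M₀a(2L − a)/(2EI) = 1996/EI
  δ_0 = 14731/EI
Tip deflection under a unit load at Y: L³/(3EI) = 576/EI.
Compatibility at Y: δ_0 − R_Y·δ_{YY} = 0, so R_Y = 14731/576 = 25.58 kN.

R_Y = 25.58 kN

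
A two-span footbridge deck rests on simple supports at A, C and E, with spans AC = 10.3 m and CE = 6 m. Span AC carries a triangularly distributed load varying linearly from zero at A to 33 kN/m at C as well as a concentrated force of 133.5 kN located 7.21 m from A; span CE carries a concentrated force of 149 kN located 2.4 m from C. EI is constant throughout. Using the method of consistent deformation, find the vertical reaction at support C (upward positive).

R_C = 392.6 kN

Insert a hinge at C; M_C is the redundant, and each span becomes simply supported.
End slopes at the hinge C, treating each span as simply supported:
  span AC: triangular load, peak 33: w₀L³/(45EI) = 801.3/EI
  span AC: point load 133.5 at a = 7.21: Pab(L + a)/(6LEI) = 842.7/EI
  span CE: point load 149 at a = 2.4: Pab(L + b)/(6LEI) = 343.3/EI
  relative rotation θ_0 = (1644 + 343.3)/EI = 1987/EI
A unit hogging moment at C produces rotation L₁/(3EI) + L₂/(3EI) = 5.433/EI.
Compatibility: M_C·(L₁+L₂)/(3EI) = θ_0, giving M_C = 365.8 kN·m (hogging).
Span AC, ΣM about A with M_C applied at C: R_C^{AC}·10.3 = 2130 + 365.8, so R_C^{AC} = 242.3 kN and R_A = 303.4 − 242.3 = 61.19 kN.
Span CE, ΣM about E: R_C^{CE}·6 = 536.4 + 365.8, so R_C^{CE} = 150.4 kN and R_E = 149 − 150.4 = -1.361 kN.
R_C = 242.3 + 150.4 = 392.6 kN.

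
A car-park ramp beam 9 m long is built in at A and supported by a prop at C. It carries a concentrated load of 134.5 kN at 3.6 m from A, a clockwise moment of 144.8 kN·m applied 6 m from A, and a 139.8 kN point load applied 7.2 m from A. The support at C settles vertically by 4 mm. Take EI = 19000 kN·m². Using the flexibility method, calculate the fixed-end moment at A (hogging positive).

M_A = 307.8 kN·m

Choose R_C as the redundant. The primary structure is the cantilever fixed at A.
Primary-structure tip deflection at C by superposition:
  point load 134.5 at a = 3.6: Pa²(3L − a)/(6EI) = 6798/EI
  clockwise couple 144.8 at a = 6: M₀a(2L − a)/(2EI) = 5213/EI
  point load 139.8 at a = 7.2: Pa²(3L − a)/(6EI) = 23916/EI
  δ_0 = 35927/EI
Tip deflection under a unit load at C: L³/(3EI) = 243/EI.
With EI = 19000 kN·m²: δ_0 = 1.8909 m and δ_{CC} = 0.012789 m/kN.
Compatibility — the beam at C must follow the support down by 0.004 m: δ_0 − R_C·δ_{CC} = 0.004, so R_C = (1.8909 − 0.004)/0.012789 = 147.5 kN.
Moment equilibrium about A: M_A = Σ(load moments about A) − R_C·L = 1636 − 147.5×9 = 307.8 kN·m.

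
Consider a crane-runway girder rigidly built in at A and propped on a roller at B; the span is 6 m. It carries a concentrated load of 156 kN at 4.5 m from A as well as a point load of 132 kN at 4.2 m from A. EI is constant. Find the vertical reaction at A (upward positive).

Take the reaction at B as the redundant and release it; the primary structure is a cantilever fixed at A.
Deflection at B on the released cantilever, summing each load's contribution:
  point load 156 at a = 4.5: Pa²(3L − a)/(6EI) = 7108/EI
  point load 132 at a = 4.2: Pa²(3L − a)/(6EI) = 5356/EI
  δ_0 = 12463/EI
Flexibility coefficient — unit upward force at B: δ_{BB} = L³/(3EI) = 72/EI.
The prop prevents deflection at B: R_B = δ_0/δ_{BB} = 12463/72 = 173.1 kN.
Vertical equilibrium: R_A = ΣP − R_B = 288 − 173.1 = 114.9 kN.

R_A = 114.9 kN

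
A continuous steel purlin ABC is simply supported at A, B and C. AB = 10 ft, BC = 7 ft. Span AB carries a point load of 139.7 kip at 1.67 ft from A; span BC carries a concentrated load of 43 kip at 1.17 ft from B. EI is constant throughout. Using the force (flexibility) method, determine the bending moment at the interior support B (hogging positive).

Insert a hinge at B; M_B is the redundant, and each span becomes simply supported.
Rotations at B on the released spans (each span's end-slope, ×1/EI):
  span AB: point load 139.7 at a = 1.67: Pab(L + a)/(6LEI) = 378/EI
  span BC: point load 43 at a = 1.17: Pab(L + b)/(6LEI) = 89.6/EI
  relative rotation θ_0 = (378 + 89.6)/EI = 467.6/EI
A unit hogging moment at B produces rotation L₁/(3EI) + L₂/(3EI) = 5.667/EI.
Compatibility: M_B·(L₁+L₂)/(3EI) = θ_0, giving M_B = 82.52 kip·ft (hogging).

M_B = 82.52 kip·ft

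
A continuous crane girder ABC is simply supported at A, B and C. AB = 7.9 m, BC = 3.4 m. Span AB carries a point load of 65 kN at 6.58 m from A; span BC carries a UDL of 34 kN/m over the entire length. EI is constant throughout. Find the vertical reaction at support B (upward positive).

R_B = 137.4 kN

Take M_B as the redundant. Released structure: two simple spans AB and BC with a hinge at B.
Rotations at B on the released spans (each span's end-slope, ×1/EI):
  span AB: point load 65 at a = 6.58: Pab(L + a)/(6LEI) = 172.5/EI
  span BC: UDL 34: wL³/(24EI) = 55.68/EI
  relative rotation θ_0 = (172.5 + 55.68)/EI = 228.1/EI
A unit hogging moment at B produces rotation L₁/(3EI) + L₂/(3EI) = 3.767/EI.
Slope continuity at B: θ_0 = M_B·3.767/EI, so M_B = 228.1/3.767 = 60.57 kN·m (hogging).
Span AB, ΣM about A with M_B applied at B: R_B^{AB}·7.9 = 427.7 + 60.57, so R_B^{AB} = 61.81 kN and R_A = 65 − 61.81 = 3.194 kN.
Span BC, ΣM about C: R_B^{BC}·3.4 = 196.5 + 60.57, so R_B^{BC} = 75.61 kN and R_C = 115.6 − 75.61 = 39.99 kN.
R_B = 61.81 + 75.61 = 137.4 kN.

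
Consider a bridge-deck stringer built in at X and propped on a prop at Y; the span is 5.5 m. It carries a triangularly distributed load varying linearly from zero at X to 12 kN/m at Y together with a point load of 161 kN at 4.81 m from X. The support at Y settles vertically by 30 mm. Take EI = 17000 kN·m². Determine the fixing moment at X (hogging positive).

Choose R_Y as the redundant. The primary structure is the cantilever fixed at X.
Free-end deflection of the primary structure under the applied loading (downward +):
  triangular load, peak 12 at the free end: 11w₀L⁴/(120EI) = 1007/EI
  point load 161 at a = 4.81: Pa²(3L − a)/(6EI) = 7257/EI
  δ_0 = 8264/EI
Tip deflection under a unit load at Y: L³/(3EI) = 55.46/EI.
With EI = 17000 kN·m²: δ_0 = 0.48611 m and δ_{YY} = 0.003262 m/kN.
Compatibility — the beam at Y must follow the support down by 0.03 m: δ_0 − R_Y·δ_{YY} = 0.03, so R_Y = (0.48611 − 0.03)/0.003262 = 139.8 kN.
Moment equilibrium about X: M_X = Σ(load moments about X) − R_Y·L = 895.4 − 139.8×5.5 = 126.4 kN·m.

M_X = 126.4 kN·m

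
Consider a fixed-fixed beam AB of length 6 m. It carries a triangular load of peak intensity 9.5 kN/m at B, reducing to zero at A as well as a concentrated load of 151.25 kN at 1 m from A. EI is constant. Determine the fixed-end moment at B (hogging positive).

Release both end moments; the primary structure is a simply-supported span AB with redundants M_A and M_B.
Simple-span end rotations at A and B under the given loads:
  at A: triangular load, peak 9.5: 7w₀L³/(360EI) = 39.9/EI
  at B: triangular load, peak 9.5: w₀L³/(45EI) = 45.6/EI
  at A: point load 151.25 at a = 1: Pab(L + b)/(6LEI) = 231.1/EI
  at B: point load 151.25 at a = 1: Pab(L + a)/(6LEI) = 147/EI
  θ_A0 = 271/EI,  θ_B0 = 192.6/EI
Flexibility coefficients: a unit moment at one end gives L/(3EI) there and L/(6EI) at the far end, so f₁₁ = f₂₂ = 2/EI and f₁₂ = f₂₁ = 1/EI.
Compatibility — zero rotation at each built-in end:
  2 M_A + 1 M_B = 271
  1 M_A + 2 M_B = 192.6
Solving the pair gives M_A = 116.4 kN·m and M_B = 38.11 kN·m (hogging).

M_B = 38.11 kN·m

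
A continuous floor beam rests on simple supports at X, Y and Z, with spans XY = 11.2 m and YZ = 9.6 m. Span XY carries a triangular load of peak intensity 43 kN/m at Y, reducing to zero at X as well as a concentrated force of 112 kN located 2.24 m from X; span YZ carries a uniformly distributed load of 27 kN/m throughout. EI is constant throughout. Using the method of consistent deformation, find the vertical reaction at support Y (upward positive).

Release continuity at Y by inserting a hinge; the redundant is the internal moment M_Y. The primary structure is two simply-supported spans XY and YZ.
End slopes at the hinge Y, treating each span as simply supported:
  span XY: triangular load, peak 43: w₀L³/(45EI) = 1342/EI
  span XY: point load 112 at a = 2.24: Pab(L + a)/(6LEI) = 449.6/EI
  span YZ: UDL 27: wL³/(24EI) = 995.3/EI
  relative rotation θ_0 = (1792 + 995.3)/EI = 2787/EI
A unit hogging moment at Y produces rotation L₁/(3EI) + L₂/(3EI) = 6.933/EI.
Slope continuity at Y: θ_0 = M_Y·6.933/EI, so M_Y = 2787/6.933 = 402 kN·m (hogging).
Span XY, ΣM about X with M_Y applied at Y: R_Y^{XY}·11.2 = 2049 + 402, so R_Y^{XY} = 218.8 kN and R_X = 352.8 − 218.8 = 134 kN.
Span YZ, ΣM about Z: R_Y^{YZ}·9.6 = 1244 + 402, so R_Y^{YZ} = 171.5 kN and R_Z = 259.2 − 171.5 = 87.72 kN.
R_Y = 218.8 + 171.5 = 390.3 kN.

R_Y = 390.3 kN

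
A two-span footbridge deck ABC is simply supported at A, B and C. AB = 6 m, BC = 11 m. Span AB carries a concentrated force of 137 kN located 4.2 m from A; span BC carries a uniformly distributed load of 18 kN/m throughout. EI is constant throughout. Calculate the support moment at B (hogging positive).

Take M_B as the redundant. Released structure: two simple spans AB and BC with a hinge at B.
Discontinuity in slope at B on the released structure — sum the simple-span end rotations:
  span AB: point load 137 at a = 4.2: Pab(L + a)/(6LEI) = 293.5/EI
  span BC: UDL 18: wL³/(24EI) = 998.2/EI
  relative rotation θ_0 = (293.5 + 998.2)/EI = 1292/EI
A unit hogging moment at B produces rotation L₁/(3EI) + L₂/(3EI) = 5.667/EI.
Compatibility: M_B·(L₁+L₂)/(3EI) = θ_0, giving M_B = 227.9 kN·m (hogging).

M_B = 227.9 kN·m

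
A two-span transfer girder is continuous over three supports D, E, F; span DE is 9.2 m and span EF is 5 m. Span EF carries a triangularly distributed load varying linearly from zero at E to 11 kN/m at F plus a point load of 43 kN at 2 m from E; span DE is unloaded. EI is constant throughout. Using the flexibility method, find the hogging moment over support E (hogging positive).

M_E = 20.18 kN·m

Release continuity at E by inserting a hinge; the redundant is the internal moment M_E. The primary structure is two simply-supported spans DE and EF.
Rotations at E on the released spans (each span's end-slope, ×1/EI):
  span EF: triangular load, peak 11: 7w₀L³/(360EI) = 26.74/EI
  span EF: point load 43 at a = 2: Pab(L + b)/(6LEI) = 68.8/EI
  relative rotation θ_0 = (0 + 95.54)/EI = 95.54/EI
A unit hogging moment at E produces rotation L₁/(3EI) + L₂/(3EI) = 4.733/EI.
Compatibility: M_E·(L₁+L₂)/(3EI) = θ_0, giving M_E = 20.18 kN·m (hogging).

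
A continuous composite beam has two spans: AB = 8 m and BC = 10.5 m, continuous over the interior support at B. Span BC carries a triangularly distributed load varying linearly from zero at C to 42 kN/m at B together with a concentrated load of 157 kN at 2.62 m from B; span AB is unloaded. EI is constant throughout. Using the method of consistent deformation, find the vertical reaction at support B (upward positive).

R_B = 337.2 kN

Insert a hinge at B; M_B is the redundant, and each span becomes simply supported.
Discontinuity in slope at B on the released structure — sum the simple-span end rotations:
  span BC: triangular load, peak 42: w₀L³/(45EI) = 1080/EI
  span BC: point load 157 at a = 2.62: Pab(L + b)/(6LEI) = 945.7/EI
  relative rotation θ_0 = (0 + 2026)/EI = 2026/EI
A unit hogging moment at B produces rotation L₁/(3EI) + L₂/(3EI) = 6.167/EI.
Slope continuity at B: θ_0 = M_B·6.167/EI, so M_B = 2026/6.167 = 328.6 kN·m (hogging).
Span AB, ΣM about A with M_B applied at B: R_B^{AB}·8 = 0 + 328.6, so R_B^{AB} = 41.07 kN and R_A = 0 − 41.07 = -41.07 kN.
Span BC, ΣM about C: R_B^{BC}·10.5 = 2781 + 328.6, so R_B^{BC} = 296.1 kN and R_C = 377.5 − 296.1 = 81.38 kN.
R_B = 41.07 + 296.1 = 337.2 kN.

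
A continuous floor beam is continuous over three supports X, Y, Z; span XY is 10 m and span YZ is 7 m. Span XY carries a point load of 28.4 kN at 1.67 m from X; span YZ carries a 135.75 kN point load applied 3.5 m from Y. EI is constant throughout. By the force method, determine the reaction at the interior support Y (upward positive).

Take M_Y as the redundant. Released structure: two simple spans XY and YZ with a hinge at Y.
End slopes at the hinge Y, treating each span as simply supported:
  span XY: point load 28.4 at a = 1.67: Pab(L + a)/(6LEI) = 76.84/EI
  span YZ: point load 135.75 at a = 3.5: Pab(L + b)/(6LEI) = 415.7/EI
  relative rotation θ_0 = (76.84 + 415.7)/EI = 492.6/EI
A unit hogging moment at Y produces rotation L₁/(3EI) + L₂/(3EI) = 5.667/EI.
Slope continuity at Y: θ_0 = M_Y·5.667/EI, so M_Y = 492.6/5.667 = 86.93 kN·m (hogging).
Span XY, ΣM about X with M_Y applied at Y: R_Y^{XY}·10 = 47.43 + 86.93, so R_Y^{XY} = 13.44 kN and R_X = 28.4 − 13.44 = 14.96 kN.
Span YZ, ΣM about Z: R_Y^{YZ}·7 = 475.1 + 86.93, so R_Y^{YZ} = 80.29 kN and R_Z = 135.8 − 80.29 = 55.46 kN.
R_Y = 13.44 + 80.29 = 93.73 kN.

R_Y = 93.73 kN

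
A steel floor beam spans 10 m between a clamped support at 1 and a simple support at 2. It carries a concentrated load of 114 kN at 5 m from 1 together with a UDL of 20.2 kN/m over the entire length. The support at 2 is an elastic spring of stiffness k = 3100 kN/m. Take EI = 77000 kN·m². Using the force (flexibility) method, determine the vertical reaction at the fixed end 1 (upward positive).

Release the roller at 2. Primary structure: cantilever fixed at 1.
Deflection at 2 on the released cantilever, summing each load's contribution:
  point load 114 at a = 5: Pa²(3L − a)/(6EI) = 11875/EI
  UDL 20.2: wL⁴/(8EI) = 25250/EI
  δ_0 = 37125/EI
Flexibility coefficient — unit upward force at 2: δ_{22} = L³/(3EI) = 333.3/EI.
With EI = 77000 kN·m²: δ_0 = 0.48214 m and δ_{22} = 0.004329 m/kN.
Compatibility — the spring shortens by R_2/k under the reaction it provides: δ_0 − R_2·δ_{22} = R_2/k. With 1/k = 0.000323 m/kN, R_2 = δ_0 / (δ_{22} + 1/k) = 0.48214 / (0.004329 + 0.000323) = 103.7 kN.
Vertical equilibrium: R_1 = ΣP − R_2 = 316 − 103.7 = 212.3 kN.

R_1 = 212.3 kN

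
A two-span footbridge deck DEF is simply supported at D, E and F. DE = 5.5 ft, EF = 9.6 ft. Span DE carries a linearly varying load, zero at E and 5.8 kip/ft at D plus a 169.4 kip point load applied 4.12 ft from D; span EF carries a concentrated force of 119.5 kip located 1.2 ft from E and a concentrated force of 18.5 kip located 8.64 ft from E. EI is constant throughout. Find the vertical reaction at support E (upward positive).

R_E = 278.6 kip

Release continuity at E by inserting a hinge; the redundant is the internal moment M_E. The primary structure is two simply-supported spans DE and EF.
End slopes at the hinge E, treating each span as simply supported:
  span DE: triangular load, peak 5.8: 7w₀L³/(360EI) = 18.76/EI
  span DE: point load 169.4 at a = 4.12: Pab(L + a)/(6LEI) = 280.8/EI
  span EF: point load 119.5 at a = 1.2: Pab(L + b)/(6LEI) = 376.4/EI
  span EF: point load 18.5 at a = 8.64: Pab(L + b)/(6LEI) = 28.13/EI
  relative rotation θ_0 = (299.5 + 404.6)/EI = 704.1/EI
A unit hogging moment at E produces rotation L₁/(3EI) + L₂/(3EI) = 5.033/EI.
Slope continuity at E: θ_0 = M_E·5.033/EI, so M_E = 704.1/5.033 = 139.9 kip·ft (hogging).
Span DE, ΣM about D with M_E applied at E: R_E^{DE}·5.5 = 727.2 + 139.9, so R_E^{DE} = 157.6 kip and R_D = 185.3 − 157.6 = 27.7 kip.
Span EF, ΣM about F: R_E^{EF}·9.6 = 1022 + 139.9, so R_E^{EF} = 121 kip and R_F = 138 − 121 = 17.02 kip.
R_E = 157.6 + 121 = 278.6 kip.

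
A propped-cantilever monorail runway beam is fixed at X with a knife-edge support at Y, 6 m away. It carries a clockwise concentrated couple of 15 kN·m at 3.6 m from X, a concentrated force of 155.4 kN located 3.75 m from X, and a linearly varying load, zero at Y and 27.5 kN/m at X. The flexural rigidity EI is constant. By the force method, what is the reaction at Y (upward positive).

R_Y = 91.73 kN

Release the roller at Y. Primary structure: cantilever fixed at X.
Downward deflection at the released point Y due to the loads:
  clockwise couple 15 at a = 3.6: M₀a(2L − a)/(2EI) = 226.8/EI
  point load 155.4 at a = 3.75: Pa²(3L − a)/(6EI) = 5190/EI
  triangular load, peak 27.5 at the fixed end: w₀L⁴/(30EI) = 1188/EI
  δ_0 = 6605/EI
Tip deflection under a unit load at Y: L³/(3EI) = 72/EI.
Compatibility at Y: δ_0 − R_Y·δ_{YY} = 0, so R_Y = 6605/72 = 91.73 kN.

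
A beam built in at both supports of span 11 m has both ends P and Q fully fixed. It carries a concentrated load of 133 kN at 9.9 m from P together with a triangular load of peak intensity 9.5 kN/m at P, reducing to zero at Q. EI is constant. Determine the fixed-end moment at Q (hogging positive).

M_Q = 156.8 kN·m

Take the two fixed-end moments M_P, M_Q as redundants; the released structure is the simple span PQ.
End rotations of the released simple span under the applied load (×1/EI):
  at P: point load 133 at a = 9.9: Pab(L + b)/(6LEI) = 265.5/EI
  at Q: point load 133 at a = 9.9: Pab(L + a)/(6LEI) = 458.7/EI
  at P: triangular load, peak 9.5: w₀L³/(45EI) = 281/EI
  at Q: triangular load, peak 9.5: 7w₀L³/(360EI) = 245.9/EI
  θ_P0 = 546.5/EI,  θ_Q0 = 704.5/EI
Flexibility coefficients: a unit moment at one end gives L/(3EI) there and L/(6EI) at the far end, so f₁₁ = f₂₂ = 3.667/EI and f₁₂ = f₂₁ = 1.833/EI.
Compatibility — zero rotation at each built-in end:
  3.667 M_P + 1.833 M_Q = 546.5
  1.833 M_P + 3.667 M_Q = 704.5
Solving the pair gives M_P = 70.64 kN·m and M_Q = 156.8 kN·m (hogging).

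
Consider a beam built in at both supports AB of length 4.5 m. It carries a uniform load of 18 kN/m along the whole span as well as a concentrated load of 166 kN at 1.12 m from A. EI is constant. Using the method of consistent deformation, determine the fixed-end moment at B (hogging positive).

Release both end moments; the primary structure is a simply-supported span AB with redundants M_A and M_B.
On the primary (simply-supported) span, the end slopes from the loading are:
  at A: UDL 18: wL³/(24EI) = 68.34/EI
  at B: UDL 18: wL³/(24EI) = 68.34/EI
  at A: point load 166 at a = 1.12: Pab(L + b)/(6LEI) = 183.4/EI
  at B: point load 166 at a = 1.12: Pab(L + a)/(6LEI) = 130.8/EI
  θ_A0 = 251.7/EI,  θ_B0 = 199.1/EI
Flexibility coefficients: a unit moment at one end gives L/(3EI) there and L/(6EI) at the far end, so f₁₁ = f₂₂ = 1.5/EI and f₁₂ = f₂₁ = 0.75/EI.
Compatibility — zero rotation at each built-in end:
  1.5 M_A + 0.75 M_B = 251.7
  0.75 M_A + 1.5 M_B = 199.1
Solving the pair gives M_A = 135.3 kN·m and M_B = 65.13 kN·m (hogging).

M_B = 65.13 kN·m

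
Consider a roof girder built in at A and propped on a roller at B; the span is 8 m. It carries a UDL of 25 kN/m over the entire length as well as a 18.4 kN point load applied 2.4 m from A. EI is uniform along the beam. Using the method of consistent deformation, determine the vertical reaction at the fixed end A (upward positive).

Choose R_B as the redundant. The primary structure is the cantilever fixed at A.
Free-end deflection of the primary structure under the applied loading (downward +):
  UDL 25: wL⁴/(8EI) = 12800/EI
  point load 18.4 at a = 2.4: Pa²(3L − a)/(6EI) = 381.5/EI
  δ_0 = 13182/EI
Tip deflection under a unit load at B: L³/(3EI) = 170.7/EI.
Compatibility at B: δ_0 − R_B·δ_{BB} = 0, so R_B = 13182/170.7 = 77.24 kN.
Vertical equilibrium: R_A = ΣP − R_B = 218.4 − 77.24 = 141.2 kN.

R_A = 141.2 kN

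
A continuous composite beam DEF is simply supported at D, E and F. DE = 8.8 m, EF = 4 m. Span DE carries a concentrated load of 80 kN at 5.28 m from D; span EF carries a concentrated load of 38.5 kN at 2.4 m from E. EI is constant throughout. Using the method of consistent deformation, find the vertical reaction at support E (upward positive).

Release continuity at E by inserting a hinge; the redundant is the internal moment M_E. The primary structure is two simply-supported spans DE and EF.
End slopes at the hinge E, treating each span as simply supported:
  span DE: point load 80 at a = 5.28: Pab(L + a)/(6LEI) = 396.5/EI
  span EF: point load 38.5 at a = 2.4: Pab(L + b)/(6LEI) = 34.5/EI
  relative rotation θ_0 = (396.5 + 34.5)/EI = 431/EI
A unit hogging moment at E produces rotation L₁/(3EI) + L₂/(3EI) = 4.267/EI.
Compatibility: M_E·(L₁+L₂)/(3EI) = θ_0, giving M_E = 101 kN·m (hogging).
Span DE, ΣM about D with M_E applied at E: R_E^{DE}·8.8 = 422.4 + 101, so R_E^{DE} = 59.48 kN and R_D = 80 − 59.48 = 20.52 kN.
Span EF, ΣM about F: R_E^{EF}·4 = 61.6 + 101, so R_E^{EF} = 40.65 kN and R_F = 38.5 − 40.65 = -2.153 kN.
R_E = 59.48 + 40.65 = 100.1 kN.

R_E = 100.1 kN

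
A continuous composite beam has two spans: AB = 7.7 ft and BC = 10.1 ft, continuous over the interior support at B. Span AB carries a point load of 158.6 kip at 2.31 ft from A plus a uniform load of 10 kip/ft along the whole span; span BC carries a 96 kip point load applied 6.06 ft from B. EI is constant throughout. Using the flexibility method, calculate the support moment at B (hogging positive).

Insert a hinge at B; M_B is the redundant, and each span becomes simply supported.
End slopes at the hinge B, treating each span as simply supported:
  span AB: point load 158.6 at a = 2.31: Pab(L + a)/(6LEI) = 427.9/EI
  span AB: UDL 10: wL³/(24EI) = 190.2/EI
  span BC: point load 96 at a = 6.06: Pab(L + b)/(6LEI) = 548.4/EI
  relative rotation θ_0 = (618.1 + 548.4)/EI = 1166/EI
A unit hogging moment at B produces rotation L₁/(3EI) + L₂/(3EI) = 5.933/EI.
Slope continuity at B: θ_0 = M_B·5.933/EI, so M_B = 1166/5.933 = 196.6 kip·ft (hogging).

M_B = 196.6 kip·ft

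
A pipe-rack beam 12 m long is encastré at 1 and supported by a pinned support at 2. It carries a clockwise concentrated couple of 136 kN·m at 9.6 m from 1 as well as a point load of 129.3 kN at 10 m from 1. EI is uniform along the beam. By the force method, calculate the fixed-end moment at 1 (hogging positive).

Choose R_2 as the redundant. The primary structure is the cantilever fixed at 1.
Deflection at 2 on the released cantilever, summing each load's contribution:
  clockwise couple 136 at a = 9.6: M₀a(2L − a)/(2EI) = 9400/EI
  point load 129.3 at a = 10: Pa²(3L − a)/(6EI) = 56030/EI
  δ_0 = 65430/EI
Flexibility coefficient — unit upward force at 2: δ_{22} = L³/(3EI) = 576/EI.
The prop prevents deflection at 2: R_2 = δ_0/δ_{22} = 65430/576 = 113.6 kN.
Moment equilibrium about 1: M_1 = Σ(load moments about 1) − R_2·L = 1429 − 113.6×12 = 65.87 kN·m.

M_1 = 65.87 kN·m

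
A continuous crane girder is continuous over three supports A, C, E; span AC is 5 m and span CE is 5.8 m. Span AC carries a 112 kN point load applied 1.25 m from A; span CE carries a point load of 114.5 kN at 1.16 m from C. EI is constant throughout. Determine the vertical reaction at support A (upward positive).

R_A = 67.65 kN

Release continuity at C by inserting a hinge; the redundant is the internal moment M_C. The primary structure is two simply-supported spans AC and CE.
Discontinuity in slope at C on the released structure — sum the simple-span end rotations:
  span AC: point load 112 at a = 1.25: Pab(L + a)/(6LEI) = 109.4/EI
  span CE: point load 114.5 at a = 1.16: Pab(L + b)/(6LEI) = 184.9/EI
  relative rotation θ_0 = (109.4 + 184.9)/EI = 294.3/EI
A unit hogging moment at C produces rotation L₁/(3EI) + L₂/(3EI) = 3.6/EI.
Slope continuity at C: θ_0 = M_C·3.6/EI, so M_C = 294.3/3.6 = 81.74 kN·m (hogging).
Span AC, ΣM about A with M_C applied at C: R_C^{AC}·5 = 140 + 81.74, so R_C^{AC} = 44.35 kN and R_A = 112 − 44.35 = 67.65 kN.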